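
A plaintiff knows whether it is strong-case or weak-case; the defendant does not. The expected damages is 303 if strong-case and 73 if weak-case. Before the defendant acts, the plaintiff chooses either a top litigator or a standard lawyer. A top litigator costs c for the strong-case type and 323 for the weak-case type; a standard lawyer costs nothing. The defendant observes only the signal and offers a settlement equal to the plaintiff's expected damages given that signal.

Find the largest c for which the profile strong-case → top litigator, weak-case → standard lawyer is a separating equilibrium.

230

Under separation: top litigator → strong-case (pays 303); standard lawyer → weak-case (pays 73).
Weak-case: 73 − 0 = 73 ≥ 303 − 323 = -20. Holds regardless of c. ✓
Strong-case: 303 − c ≥ 73 − 0, so c ≤ 303 − 73 = 230.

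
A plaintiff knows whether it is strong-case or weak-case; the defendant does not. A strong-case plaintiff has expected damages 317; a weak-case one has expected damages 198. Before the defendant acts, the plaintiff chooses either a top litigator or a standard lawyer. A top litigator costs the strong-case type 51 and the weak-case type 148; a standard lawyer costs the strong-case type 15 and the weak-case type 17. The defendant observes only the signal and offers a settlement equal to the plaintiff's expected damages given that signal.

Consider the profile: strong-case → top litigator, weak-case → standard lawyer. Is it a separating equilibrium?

Yes

Under separation the defendant infers type exactly: top litigator → strong-case (pays 317), standard lawyer → weak-case (pays 198).
Strong-case: top litigator gives 317 − 51 = 266; standard lawyer gives 198 − 15 = 183. No deviation. ✓
Weak-case: standard lawyer gives 198 − 17 = 181; top litigator gives 317 − 148 = 169. No deviation. ✓
Neither type gains from mimicking the other.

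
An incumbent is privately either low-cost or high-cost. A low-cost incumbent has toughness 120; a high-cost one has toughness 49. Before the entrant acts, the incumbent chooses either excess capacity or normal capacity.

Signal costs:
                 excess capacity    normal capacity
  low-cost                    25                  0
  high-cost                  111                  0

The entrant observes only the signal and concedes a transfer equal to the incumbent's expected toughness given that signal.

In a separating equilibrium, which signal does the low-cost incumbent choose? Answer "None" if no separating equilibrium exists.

Try low-cost → excess capacity, high-cost → normal capacity:
  If types separate, excess capacity earns payment 120 and normal capacity earns 49.
  Low-cost: excess capacity gives 120 − 25 = 95; normal capacity gives 49 − 0 = 49. No deviation. ✓
  High-cost: normal capacity gives 49 − 0 = 49; excess capacity gives 120 − 111 = 9. No deviation. ✓
Both hold — the low-cost type sends excess capacity.

excess capacity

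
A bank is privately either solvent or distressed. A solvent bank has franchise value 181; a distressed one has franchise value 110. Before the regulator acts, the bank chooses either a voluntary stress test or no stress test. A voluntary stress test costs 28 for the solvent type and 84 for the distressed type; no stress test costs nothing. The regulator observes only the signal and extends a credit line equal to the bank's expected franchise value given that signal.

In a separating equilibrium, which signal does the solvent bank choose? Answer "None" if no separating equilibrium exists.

stress test

Try solvent → stress test, distressed → no stress test:
  Under separation the regulator infers type exactly: stress test → solvent (pays 181), no stress test → distressed (pays 110).
  Solvent: stress test gives 181 − 28 = 153; no stress test gives 110 − 0 = 110. No deviation. ✓
  Distressed: no stress test gives 110 − 0 = 110; stress test gives 181 − 84 = 97. No deviation. ✓
Both hold — the solvent type sends stress test.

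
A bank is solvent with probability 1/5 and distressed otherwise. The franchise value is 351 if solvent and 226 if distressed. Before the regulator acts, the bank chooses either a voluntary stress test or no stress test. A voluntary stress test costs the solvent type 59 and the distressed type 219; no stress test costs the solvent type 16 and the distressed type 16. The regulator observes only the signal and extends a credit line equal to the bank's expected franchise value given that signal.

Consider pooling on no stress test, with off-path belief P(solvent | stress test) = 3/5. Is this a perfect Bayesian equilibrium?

No

At the pooled signal (no stress test) the regulator holds the prior 1/5 and pays 1/5·351 + 4/5·226 = 251. Off-path (stress test) belief 3/5 gives 3/5·351 + 2/5·226 = 301.
Solvent: no stress test gives 251 − 16 = 235; stress test gives 301 − 59 = 242. Deviates. ✗
Distressed: no stress test gives 251 − 16 = 235; stress test gives 301 − 219 = 82. Stays. ✓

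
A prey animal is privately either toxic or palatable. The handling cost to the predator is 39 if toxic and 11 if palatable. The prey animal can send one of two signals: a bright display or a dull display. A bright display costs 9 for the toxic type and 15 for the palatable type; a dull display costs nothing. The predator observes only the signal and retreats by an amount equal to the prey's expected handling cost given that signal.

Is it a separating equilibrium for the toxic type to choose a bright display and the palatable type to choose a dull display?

No

If types separate, bright display earns payment 39 and dull display earns 11.
Toxic: bright display gives 39 − 9 = 30; dull display gives 11 − 0 = 11. No deviation. ✓
Palatable: dull display gives 11 − 0 = 11; bright display gives 39 − 15 = 24. Would deviate. ✗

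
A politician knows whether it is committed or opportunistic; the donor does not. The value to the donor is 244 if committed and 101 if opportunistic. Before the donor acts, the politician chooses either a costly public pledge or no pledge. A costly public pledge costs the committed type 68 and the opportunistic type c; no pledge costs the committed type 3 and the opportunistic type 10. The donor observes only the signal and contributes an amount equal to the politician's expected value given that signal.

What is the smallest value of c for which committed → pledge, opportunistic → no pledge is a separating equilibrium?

153

Under separation: pledge → committed (pays 244); no pledge → opportunistic (pays 101).
Committed: 244 − 68 = 176 ≥ 101 − 3 = 98. Holds regardless of c. ✓
Opportunistic: 101 − 10 ≥ 244 − c, so c ≥ 244 − 91 = 153.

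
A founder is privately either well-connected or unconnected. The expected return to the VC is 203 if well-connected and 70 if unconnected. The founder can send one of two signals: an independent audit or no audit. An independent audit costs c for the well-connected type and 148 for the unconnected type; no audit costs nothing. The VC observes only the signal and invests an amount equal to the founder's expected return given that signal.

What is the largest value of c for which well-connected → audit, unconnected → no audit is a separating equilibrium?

Under separation: audit → well-connected (pays 203); no audit → unconnected (pays 70).
Unconnected: 70 − 0 = 70 ≥ 203 − 148 = 55. Holds regardless of c. ✓
Well-connected: 203 − c ≥ 70 − 0, so c ≤ 203 − 70 = 133.

133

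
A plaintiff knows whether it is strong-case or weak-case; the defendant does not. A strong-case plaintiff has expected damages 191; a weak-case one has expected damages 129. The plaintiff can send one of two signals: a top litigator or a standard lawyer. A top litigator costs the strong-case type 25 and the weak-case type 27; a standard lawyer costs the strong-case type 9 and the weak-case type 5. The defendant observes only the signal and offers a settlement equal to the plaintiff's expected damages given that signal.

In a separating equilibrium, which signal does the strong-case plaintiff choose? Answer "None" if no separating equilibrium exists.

None

Try strong-case → top litigator, weak-case → standard lawyer:
  If types separate, top litigator earns payment 191 and standard lawyer earns 129.
  Strong-case: top litigator gives 191 − 25 = 166; standard lawyer gives 129 − 9 = 120. No deviation. ✓
  Weak-case: standard lawyer gives 129 − 5 = 124; top litigator gives 191 − 27 = 164. Would deviate. ✗
Try strong-case → standard lawyer, weak-case → top litigator:
  If types separate, standard lawyer earns payment 191 and top litigator earns 129.
  Strong-case: standard lawyer gives 191 − 9 = 182; top litigator gives 129 − 25 = 104. No deviation. ✓
  Weak-case: top litigator gives 129 − 27 = 102; standard lawyer gives 191 − 5 = 186. Would deviate. ✗
Neither assignment is incentive-compatible.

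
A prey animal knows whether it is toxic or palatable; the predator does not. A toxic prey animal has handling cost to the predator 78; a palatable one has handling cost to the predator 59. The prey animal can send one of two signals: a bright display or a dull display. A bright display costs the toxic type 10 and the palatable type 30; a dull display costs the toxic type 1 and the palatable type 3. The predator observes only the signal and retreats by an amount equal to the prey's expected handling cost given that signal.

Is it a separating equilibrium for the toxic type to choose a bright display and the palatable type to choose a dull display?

Yes

If types separate, bright display earns payment 78 and dull display earns 59.
Toxic: bright display gives 78 − 10 = 68; dull display gives 59 − 1 = 58. No deviation. ✓
Palatable: dull display gives 59 − 3 = 56; bright display gives 78 − 30 = 48. No deviation. ✓
Neither type gains from mimicking the other.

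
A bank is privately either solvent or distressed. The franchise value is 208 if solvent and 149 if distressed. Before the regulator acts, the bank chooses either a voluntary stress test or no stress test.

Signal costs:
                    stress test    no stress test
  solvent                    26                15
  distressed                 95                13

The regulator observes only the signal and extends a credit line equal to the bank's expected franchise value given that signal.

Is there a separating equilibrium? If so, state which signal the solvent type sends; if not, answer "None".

stress test

Try solvent → stress test, distressed → no stress test:
  Under separation the regulator infers type exactly: stress test → solvent (pays 208), no stress test → distressed (pays 149).
  Solvent: stress test gives 208 − 26 = 182; no stress test gives 149 − 15 = 134. No deviation. ✓
  Distressed: no stress test gives 149 − 13 = 136; stress test gives 208 − 95 = 113. No deviation. ✓
Both hold — the solvent type sends stress test.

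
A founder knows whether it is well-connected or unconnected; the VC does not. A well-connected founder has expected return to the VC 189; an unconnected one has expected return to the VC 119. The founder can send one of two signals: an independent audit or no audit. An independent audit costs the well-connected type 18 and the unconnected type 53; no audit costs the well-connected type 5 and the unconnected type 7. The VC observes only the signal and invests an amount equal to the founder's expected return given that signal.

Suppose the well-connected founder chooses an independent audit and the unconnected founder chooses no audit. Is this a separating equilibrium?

If types separate, audit earns payment 189 and no audit earns 119.
Well-connected: audit gives 189 − 18 = 171; no audit gives 119 − 5 = 114. No deviation. ✓
Unconnected: no audit gives 119 − 7 = 112; audit gives 189 − 53 = 136. Would deviate. ✗

No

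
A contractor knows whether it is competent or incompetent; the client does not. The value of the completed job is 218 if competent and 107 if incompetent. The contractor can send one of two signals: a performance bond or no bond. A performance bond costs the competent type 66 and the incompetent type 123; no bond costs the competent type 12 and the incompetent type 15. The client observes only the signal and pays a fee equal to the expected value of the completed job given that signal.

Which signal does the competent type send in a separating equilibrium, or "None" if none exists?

None

Try competent → bond, incompetent → no bond:
  Under separation the client infers type exactly: bond → competent (pays 218), no bond → incompetent (pays 107).
  Competent: bond gives 218 − 66 = 152; no bond gives 107 − 12 = 95. No deviation. ✓
  Incompetent: no bond gives 107 − 15 = 92; bond gives 218 − 123 = 95. Would deviate. ✗
Try competent → no bond, incompetent → bond:
  Under separation the client infers type exactly: no bond → competent (pays 218), bond → incompetent (pays 107).
  Competent: no bond gives 218 − 12 = 206; bond gives 107 − 66 = 41. No deviation. ✓
  Incompetent: bond gives 107 − 123 = -16; no bond gives 218 − 15 = 203. Would deviate. ✗
Neither assignment is incentive-compatible.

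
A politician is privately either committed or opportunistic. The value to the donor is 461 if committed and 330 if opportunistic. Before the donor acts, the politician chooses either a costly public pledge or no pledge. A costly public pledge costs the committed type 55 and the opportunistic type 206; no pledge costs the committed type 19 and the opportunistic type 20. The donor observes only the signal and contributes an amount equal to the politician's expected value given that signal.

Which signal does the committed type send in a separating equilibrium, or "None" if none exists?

Try committed → pledge, opportunistic → no pledge:
  If types separate, pledge earns payment 461 and no pledge earns 330.
  Committed: pledge gives 461 − 55 = 406; no pledge gives 330 − 19 = 311. No deviation. ✓
  Opportunistic: no pledge gives 330 − 20 = 310; pledge gives 461 − 206 = 255. No deviation. ✓
Both hold — the committed type sends pledge.

pledge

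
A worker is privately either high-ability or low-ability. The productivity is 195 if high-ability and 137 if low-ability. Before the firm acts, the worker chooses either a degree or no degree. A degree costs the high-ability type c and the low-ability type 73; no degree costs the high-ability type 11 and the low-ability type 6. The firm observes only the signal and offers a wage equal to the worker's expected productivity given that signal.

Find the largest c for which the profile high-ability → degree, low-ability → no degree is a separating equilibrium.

69

Under separation: degree → high-ability (pays 195); no degree → low-ability (pays 137).
Low-ability: 137 − 6 = 131 ≥ 195 − 73 = 122. Holds regardless of c. ✓
High-ability: 195 − c ≥ 137 − 11, so c ≤ 195 − 126 = 69.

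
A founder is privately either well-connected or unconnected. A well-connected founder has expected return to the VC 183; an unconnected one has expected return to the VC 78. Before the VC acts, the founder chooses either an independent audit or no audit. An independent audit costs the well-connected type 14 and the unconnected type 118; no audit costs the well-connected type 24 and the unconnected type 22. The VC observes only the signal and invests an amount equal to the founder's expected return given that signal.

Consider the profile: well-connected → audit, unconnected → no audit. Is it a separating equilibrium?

If types separate, audit earns payment 183 and no audit earns 78.
Well-connected: audit gives 183 − 14 = 169; no audit gives 78 − 24 = 54. No deviation. ✓
Unconnected: no audit gives 78 − 22 = 56; audit gives 183 − 118 = 65. Would deviate. ✗

No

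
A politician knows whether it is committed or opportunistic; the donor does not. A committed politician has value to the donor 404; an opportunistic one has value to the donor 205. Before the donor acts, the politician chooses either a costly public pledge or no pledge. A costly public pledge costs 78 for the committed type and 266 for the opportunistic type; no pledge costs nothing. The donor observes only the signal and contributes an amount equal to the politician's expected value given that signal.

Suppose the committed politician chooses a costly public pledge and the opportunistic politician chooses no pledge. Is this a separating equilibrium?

Yes

Under separation the donor infers type exactly: pledge → committed (pays 404), no pledge → opportunistic (pays 205).
Committed: pledge gives 404 − 78 = 326; no pledge gives 205 − 0 = 205. No deviation. ✓
Opportunistic: no pledge gives 205 − 0 = 205; pledge gives 404 − 266 = 138. No deviation. ✓
Neither type gains from mimicking the other.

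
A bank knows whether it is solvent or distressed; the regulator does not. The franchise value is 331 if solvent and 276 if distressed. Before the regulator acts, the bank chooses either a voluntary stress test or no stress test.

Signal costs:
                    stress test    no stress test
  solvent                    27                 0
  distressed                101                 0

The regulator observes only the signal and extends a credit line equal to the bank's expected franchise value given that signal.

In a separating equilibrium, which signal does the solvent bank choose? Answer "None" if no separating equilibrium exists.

Try solvent → stress test, distressed → no stress test:
  If types separate, stress test earns payment 331 and no stress test earns 276.
  Solvent: stress test gives 331 − 27 = 304; no stress test gives 276 − 0 = 276. No deviation. ✓
  Distressed: no stress test gives 276 − 0 = 276; stress test gives 331 − 101 = 230. No deviation. ✓
Both hold — the solvent type sends stress test.

stress test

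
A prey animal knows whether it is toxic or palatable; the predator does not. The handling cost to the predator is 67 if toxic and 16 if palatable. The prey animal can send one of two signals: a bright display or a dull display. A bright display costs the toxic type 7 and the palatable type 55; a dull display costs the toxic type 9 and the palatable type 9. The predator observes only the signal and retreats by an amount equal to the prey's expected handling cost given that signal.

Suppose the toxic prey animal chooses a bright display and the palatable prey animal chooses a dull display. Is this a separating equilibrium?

If types separate, bright display earns payment 67 and dull display earns 16.
Toxic: bright display gives 67 − 7 = 60; dull display gives 16 − 9 = 7. No deviation. ✓
Palatable: dull display gives 16 − 9 = 7; bright display gives 67 − 55 = 12. Would deviate. ✗

No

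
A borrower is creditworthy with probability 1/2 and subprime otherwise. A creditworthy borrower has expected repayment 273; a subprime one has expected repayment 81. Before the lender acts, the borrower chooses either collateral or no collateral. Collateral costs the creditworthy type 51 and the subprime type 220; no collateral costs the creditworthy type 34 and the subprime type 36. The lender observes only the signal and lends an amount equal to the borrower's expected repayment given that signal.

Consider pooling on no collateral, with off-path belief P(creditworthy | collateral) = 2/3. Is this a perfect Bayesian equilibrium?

At the pooled signal (no collateral) the lender holds the prior 1/2 and pays 1/2·273 + 1/2·81 = 177. Off-path (collateral) belief 2/3 gives 2/3·273 + 1/3·81 = 209.
Creditworthy: no collateral gives 177 − 34 = 143; collateral gives 209 − 51 = 158. Deviates. ✗
Subprime: no collateral gives 177 − 36 = 141; collateral gives 209 − 220 = -11. Stays. ✓

No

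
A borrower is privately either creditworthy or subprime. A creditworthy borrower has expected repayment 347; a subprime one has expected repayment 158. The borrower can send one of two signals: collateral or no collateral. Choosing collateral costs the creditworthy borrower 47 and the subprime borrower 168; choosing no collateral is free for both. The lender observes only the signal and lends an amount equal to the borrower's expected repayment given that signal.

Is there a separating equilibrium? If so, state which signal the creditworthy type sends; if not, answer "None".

None

Try creditworthy → collateral, subprime → no collateral:
  If types separate, collateral earns payment 347 and no collateral earns 158.
  Creditworthy: collateral gives 347 − 47 = 300; no collateral gives 158 − 0 = 158. No deviation. ✓
  Subprime: no collateral gives 158 − 0 = 158; collateral gives 347 − 168 = 179. Would deviate. ✗
Try creditworthy → no collateral, subprime → collateral:
  If types separate, no collateral earns payment 347 and collateral earns 158.
  Creditworthy: no collateral gives 347 − 0 = 347; collateral gives 158 − 47 = 111. No deviation. ✓
  Subprime: collateral gives 158 − 168 = -10; no collateral gives 347 − 0 = 347. Would deviate. ✗
Neither assignment is incentive-compatible.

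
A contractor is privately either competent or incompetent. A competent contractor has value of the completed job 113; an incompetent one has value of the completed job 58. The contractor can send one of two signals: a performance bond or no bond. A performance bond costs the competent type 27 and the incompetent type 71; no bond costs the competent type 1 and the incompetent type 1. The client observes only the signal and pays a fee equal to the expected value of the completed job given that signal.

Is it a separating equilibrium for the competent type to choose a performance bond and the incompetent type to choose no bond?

If types separate, bond earns payment 113 and no bond earns 58.
Competent: bond gives 113 − 27 = 86; no bond gives 58 − 1 = 57. No deviation. ✓
Incompetent: no bond gives 58 − 1 = 57; bond gives 113 − 71 = 42. No deviation. ✓
Both incentive constraints hold.

Yes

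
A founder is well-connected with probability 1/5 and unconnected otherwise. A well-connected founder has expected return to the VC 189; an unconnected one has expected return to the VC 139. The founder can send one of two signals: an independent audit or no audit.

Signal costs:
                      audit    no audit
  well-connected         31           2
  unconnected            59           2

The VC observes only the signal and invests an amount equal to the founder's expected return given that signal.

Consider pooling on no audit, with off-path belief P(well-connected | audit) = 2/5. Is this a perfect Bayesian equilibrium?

At the pooled signal (no audit) the VC holds the prior 1/5 and pays 1/5·189 + 4/5·139 = 149. Off-path (audit) belief 2/5 gives 2/5·189 + 3/5·139 = 159.
Well-connected: no audit gives 149 − 2 = 147; audit gives 159 − 31 = 128. Stays. ✓
Unconnected: no audit gives 149 − 2 = 147; audit gives 159 − 59 = 100. Stays. ✓

Yes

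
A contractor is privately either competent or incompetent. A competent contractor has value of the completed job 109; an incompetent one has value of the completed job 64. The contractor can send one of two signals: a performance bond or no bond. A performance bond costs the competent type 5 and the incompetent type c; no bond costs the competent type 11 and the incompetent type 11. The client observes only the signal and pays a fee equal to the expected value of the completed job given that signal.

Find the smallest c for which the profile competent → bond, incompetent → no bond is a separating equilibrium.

Under separation: bond → competent (pays 109); no bond → incompetent (pays 64).
Competent: 109 − 5 = 104 ≥ 64 − 11 = 53. Holds regardless of c. ✓
Incompetent: 64 − 11 ≥ 109 − c, so c ≥ 109 − 53 = 56.

56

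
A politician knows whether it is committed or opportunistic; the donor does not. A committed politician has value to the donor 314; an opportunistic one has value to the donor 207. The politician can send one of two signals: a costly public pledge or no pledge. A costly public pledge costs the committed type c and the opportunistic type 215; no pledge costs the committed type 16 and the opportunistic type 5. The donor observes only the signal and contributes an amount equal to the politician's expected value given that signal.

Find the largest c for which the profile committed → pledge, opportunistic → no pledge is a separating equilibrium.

Under separation: pledge → committed (pays 314); no pledge → opportunistic (pays 207).
Opportunistic: 207 − 5 = 202 ≥ 314 − 215 = 99. Holds regardless of c. ✓
Committed: 314 − c ≥ 207 − 16, so c ≤ 314 − 191 = 123.

123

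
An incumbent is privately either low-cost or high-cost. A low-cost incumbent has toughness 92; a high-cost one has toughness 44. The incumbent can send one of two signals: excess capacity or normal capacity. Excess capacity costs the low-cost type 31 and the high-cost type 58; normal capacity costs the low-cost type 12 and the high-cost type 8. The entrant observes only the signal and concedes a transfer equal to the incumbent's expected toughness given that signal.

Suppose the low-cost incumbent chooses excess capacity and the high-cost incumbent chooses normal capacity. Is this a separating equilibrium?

If types separate, excess capacity earns payment 92 and normal capacity earns 44.
Low-cost: excess capacity gives 92 − 31 = 61; normal capacity gives 44 − 12 = 32. No deviation. ✓
High-cost: normal capacity gives 44 − 8 = 36; excess capacity gives 92 − 58 = 34. No deviation. ✓
Neither type gains from mimicking the other.

Yes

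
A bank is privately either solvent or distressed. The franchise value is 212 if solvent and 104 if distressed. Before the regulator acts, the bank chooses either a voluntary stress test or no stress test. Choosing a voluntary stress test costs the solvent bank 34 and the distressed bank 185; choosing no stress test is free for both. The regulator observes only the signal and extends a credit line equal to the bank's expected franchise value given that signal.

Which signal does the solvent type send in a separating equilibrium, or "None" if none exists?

Try solvent → stress test, distressed → no stress test:
  If types separate, stress test earns payment 212 and no stress test earns 104.
  Solvent: stress test gives 212 − 34 = 178; no stress test gives 104 − 0 = 104. No deviation. ✓
  Distressed: no stress test gives 104 − 0 = 104; stress test gives 212 − 185 = 27. No deviation. ✓
Both hold — the solvent type sends stress test.

stress test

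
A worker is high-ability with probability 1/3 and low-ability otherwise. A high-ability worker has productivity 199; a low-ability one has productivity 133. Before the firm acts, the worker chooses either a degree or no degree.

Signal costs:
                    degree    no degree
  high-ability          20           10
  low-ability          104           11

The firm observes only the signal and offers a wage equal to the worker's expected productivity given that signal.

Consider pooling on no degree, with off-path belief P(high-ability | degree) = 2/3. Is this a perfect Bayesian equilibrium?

No

At the pooled signal (no degree) the firm holds the prior 1/3 and pays 1/3·199 + 2/3·133 = 155. Off-path (degree) belief 2/3 gives 2/3·199 + 1/3·133 = 177.
High-ability: no degree gives 155 − 10 = 145; degree gives 177 − 20 = 157. Deviates. ✗
Low-ability: no degree gives 155 − 11 = 144; degree gives 177 − 104 = 73. Stays. ✓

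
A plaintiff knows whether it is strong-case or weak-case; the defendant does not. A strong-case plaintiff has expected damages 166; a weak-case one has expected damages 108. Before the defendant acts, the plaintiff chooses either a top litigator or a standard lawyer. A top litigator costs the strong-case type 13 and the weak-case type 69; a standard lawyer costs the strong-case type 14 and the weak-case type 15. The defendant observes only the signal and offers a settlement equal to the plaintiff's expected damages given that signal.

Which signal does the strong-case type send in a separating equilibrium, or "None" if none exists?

Try strong-case → top litigator, weak-case → standard lawyer:
  If types separate, top litigator earns payment 166 and standard lawyer earns 108.
  Strong-case: top litigator gives 166 − 13 = 153; standard lawyer gives 108 − 14 = 94. No deviation. ✓
  Weak-case: standard lawyer gives 108 − 15 = 93; top litigator gives 166 − 69 = 97. Would deviate. ✗
Try strong-case → standard lawyer, weak-case → top litigator:
  If types separate, standard lawyer earns payment 166 and top litigator earns 108.
  Strong-case: standard lawyer gives 166 − 14 = 152; top litigator gives 108 − 13 = 95. No deviation. ✓
  Weak-case: top litigator gives 108 − 69 = 39; standard lawyer gives 166 − 15 = 151. Would deviate. ✗
Neither assignment is incentive-compatible.

None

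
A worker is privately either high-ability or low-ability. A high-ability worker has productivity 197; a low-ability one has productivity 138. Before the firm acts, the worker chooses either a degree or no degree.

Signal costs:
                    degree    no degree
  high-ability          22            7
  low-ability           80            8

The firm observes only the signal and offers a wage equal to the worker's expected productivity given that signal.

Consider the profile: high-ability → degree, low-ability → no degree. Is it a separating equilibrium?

Under separation the firm infers type exactly: degree → high-ability (pays 197), no degree → low-ability (pays 138).
High-ability: degree gives 197 − 22 = 175; no degree gives 138 − 7 = 131. No deviation. ✓
Low-ability: no degree gives 138 − 8 = 130; degree gives 197 − 80 = 117. No deviation. ✓
Both incentive constraints hold.

Yes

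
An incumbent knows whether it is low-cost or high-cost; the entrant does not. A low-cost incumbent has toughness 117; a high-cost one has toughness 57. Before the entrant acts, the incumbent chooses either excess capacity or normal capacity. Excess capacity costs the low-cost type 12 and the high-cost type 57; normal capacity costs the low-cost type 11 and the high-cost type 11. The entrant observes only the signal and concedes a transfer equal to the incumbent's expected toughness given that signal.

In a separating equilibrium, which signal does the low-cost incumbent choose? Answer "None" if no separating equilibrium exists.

None

Try low-cost → excess capacity, high-cost → normal capacity:
  Under separation the entrant infers type exactly: excess capacity → low-cost (pays 117), normal capacity → high-cost (pays 57).
  Low-cost: excess capacity gives 117 − 12 = 105; normal capacity gives 57 − 11 = 46. No deviation. ✓
  High-cost: normal capacity gives 57 − 11 = 46; excess capacity gives 117 − 57 = 60. Would deviate. ✗
Try low-cost → normal capacity, high-cost → excess capacity:
  Under separation the entrant infers type exactly: normal capacity → low-cost (pays 117), excess capacity → high-cost (pays 57).
  Low-cost: normal capacity gives 117 − 11 = 106; excess capacity gives 57 − 12 = 45. No deviation. ✓
  High-cost: excess capacity gives 57 − 57 = 0; normal capacity gives 117 − 11 = 106. Would deviate. ✗
Neither assignment is incentive-compatible.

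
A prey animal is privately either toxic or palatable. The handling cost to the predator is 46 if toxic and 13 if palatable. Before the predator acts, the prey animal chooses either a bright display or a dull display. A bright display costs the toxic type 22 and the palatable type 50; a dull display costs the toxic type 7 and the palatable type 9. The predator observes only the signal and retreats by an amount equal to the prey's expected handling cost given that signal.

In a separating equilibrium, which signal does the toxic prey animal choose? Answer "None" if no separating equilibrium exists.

bright display

Try toxic → bright display, palatable → dull display:
  Under separation the predator infers type exactly: bright display → toxic (pays 46), dull display → palatable (pays 13).
  Toxic: bright display gives 46 − 22 = 24; dull display gives 13 − 7 = 6. No deviation. ✓
  Palatable: dull display gives 13 − 9 = 4; bright display gives 46 − 50 = -4. No deviation. ✓
Both hold — the toxic type sends bright display.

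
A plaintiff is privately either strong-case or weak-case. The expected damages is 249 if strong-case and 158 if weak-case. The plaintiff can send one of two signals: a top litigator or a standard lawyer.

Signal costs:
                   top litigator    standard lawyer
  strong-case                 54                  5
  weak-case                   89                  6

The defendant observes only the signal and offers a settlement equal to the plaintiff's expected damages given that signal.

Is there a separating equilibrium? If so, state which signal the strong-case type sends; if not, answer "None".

None

Try strong-case → top litigator, weak-case → standard lawyer:
  If types separate, top litigator earns payment 249 and standard lawyer earns 158.
  Strong-case: top litigator gives 249 − 54 = 195; standard lawyer gives 158 − 5 = 153. No deviation. ✓
  Weak-case: standard lawyer gives 158 − 6 = 152; top litigator gives 249 − 89 = 160. Would deviate. ✗
Try strong-case → standard lawyer, weak-case → top litigator:
  If types separate, standard lawyer earns payment 249 and top litigator earns 158.
  Strong-case: standard lawyer gives 249 − 5 = 244; top litigator gives 158 − 54 = 104. No deviation. ✓
  Weak-case: top litigator gives 158 − 89 = 69; standard lawyer gives 249 − 6 = 243. Would deviate. ✗
Neither assignment is incentive-compatible.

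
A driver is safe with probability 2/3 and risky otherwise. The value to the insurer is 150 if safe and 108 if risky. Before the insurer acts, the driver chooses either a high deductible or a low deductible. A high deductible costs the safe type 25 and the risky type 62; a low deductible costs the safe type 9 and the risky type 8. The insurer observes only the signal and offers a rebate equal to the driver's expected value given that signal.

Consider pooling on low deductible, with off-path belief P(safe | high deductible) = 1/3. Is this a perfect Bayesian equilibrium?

Yes

At the pooled signal (low deductible) the insurer holds the prior 2/3 and pays 2/3·150 + 1/3·108 = 136. Off-path (high deductible) belief 1/3 gives 1/3·150 + 2/3·108 = 122.
Safe: low deductible gives 136 − 9 = 127; high deductible gives 122 − 25 = 97. Stays. ✓
Risky: low deductible gives 136 − 8 = 128; high deductible gives 122 − 62 = 60. Stays. ✓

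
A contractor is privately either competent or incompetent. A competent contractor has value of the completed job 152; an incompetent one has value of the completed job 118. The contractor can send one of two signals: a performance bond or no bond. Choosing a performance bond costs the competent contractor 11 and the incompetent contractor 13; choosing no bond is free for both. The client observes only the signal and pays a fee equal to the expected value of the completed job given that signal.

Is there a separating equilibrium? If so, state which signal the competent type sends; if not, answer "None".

Try competent → bond, incompetent → no bond:
  Under separation the client infers type exactly: bond → competent (pays 152), no bond → incompetent (pays 118).
  Competent: bond gives 152 − 11 = 141; no bond gives 118 − 0 = 118. No deviation. ✓
  Incompetent: no bond gives 118 − 0 = 118; bond gives 152 − 13 = 139. Would deviate. ✗
Try competent → no bond, incompetent → bond:
  Under separation the client infers type exactly: no bond → competent (pays 152), bond → incompetent (pays 118).
  Competent: no bond gives 152 − 0 = 152; bond gives 118 − 11 = 107. No deviation. ✓
  Incompetent: bond gives 118 − 13 = 105; no bond gives 152 − 0 = 152. Would deviate. ✗
Neither assignment is incentive-compatible.

None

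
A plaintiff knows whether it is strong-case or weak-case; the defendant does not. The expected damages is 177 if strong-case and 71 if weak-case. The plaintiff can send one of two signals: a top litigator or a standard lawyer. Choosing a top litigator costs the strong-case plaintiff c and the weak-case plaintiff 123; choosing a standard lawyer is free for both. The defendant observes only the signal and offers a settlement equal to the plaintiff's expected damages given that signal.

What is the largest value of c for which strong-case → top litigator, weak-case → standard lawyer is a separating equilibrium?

106

Under separation: top litigator → strong-case (pays 177); standard lawyer → weak-case (pays 71).
Weak-case: 71 − 0 = 71 ≥ 177 − 123 = 54. Holds regardless of c. ✓
Strong-case: 177 − c ≥ 71 − 0, so c ≤ 177 − 71 = 106.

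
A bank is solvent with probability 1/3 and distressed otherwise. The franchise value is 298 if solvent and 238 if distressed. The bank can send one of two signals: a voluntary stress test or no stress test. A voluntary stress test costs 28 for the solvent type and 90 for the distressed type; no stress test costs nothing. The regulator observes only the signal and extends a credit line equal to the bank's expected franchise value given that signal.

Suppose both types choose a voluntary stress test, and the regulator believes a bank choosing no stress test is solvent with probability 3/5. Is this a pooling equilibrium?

No

At the pooled signal (stress test) the regulator holds the prior 1/3 and pays 1/3·298 + 2/3·238 = 258. Off-path (no stress test) belief 3/5 gives 3/5·298 + 2/5·238 = 274.
Solvent: stress test gives 258 − 28 = 230; no stress test gives 274 − 0 = 274. Deviates. ✗
Distressed: stress test gives 258 − 90 = 168; no stress test gives 274 − 0 = 274. Deviates. ✗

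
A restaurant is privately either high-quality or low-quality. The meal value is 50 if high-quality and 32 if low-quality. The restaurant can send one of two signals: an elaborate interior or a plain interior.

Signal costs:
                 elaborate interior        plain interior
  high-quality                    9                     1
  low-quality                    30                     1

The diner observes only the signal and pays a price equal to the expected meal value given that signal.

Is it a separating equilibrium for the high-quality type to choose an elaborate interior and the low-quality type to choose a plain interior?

Yes

If types separate, elaborate interior earns payment 50 and plain interior earns 32.
High-quality: elaborate interior gives 50 − 9 = 41; plain interior gives 32 − 1 = 31. No deviation. ✓
Low-quality: plain interior gives 32 − 1 = 31; elaborate interior gives 50 − 30 = 20. No deviation. ✓
Both incentive constraints hold.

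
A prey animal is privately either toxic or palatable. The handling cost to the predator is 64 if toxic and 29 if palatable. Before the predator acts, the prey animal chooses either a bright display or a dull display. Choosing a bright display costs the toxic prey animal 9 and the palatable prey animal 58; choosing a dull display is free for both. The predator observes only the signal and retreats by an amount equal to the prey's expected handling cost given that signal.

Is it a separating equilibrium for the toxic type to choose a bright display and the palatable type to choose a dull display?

Yes

Under separation the predator infers type exactly: bright display → toxic (pays 64), dull display → palatable (pays 29).
Toxic: bright display gives 64 − 9 = 55; dull display gives 29 − 0 = 29. No deviation. ✓
Palatable: dull display gives 29 − 0 = 29; bright display gives 64 − 58 = 6. No deviation. ✓
Both incentive constraints hold.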